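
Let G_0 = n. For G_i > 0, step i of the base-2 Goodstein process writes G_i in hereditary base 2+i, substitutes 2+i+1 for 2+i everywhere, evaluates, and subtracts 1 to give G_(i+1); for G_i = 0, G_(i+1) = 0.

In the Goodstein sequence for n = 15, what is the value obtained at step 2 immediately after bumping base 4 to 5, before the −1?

18753

G_0=15  [base 2] 2^(2 + 1) + 2^2 + 2 + 1  →[2↦3]→  3^(3 + 1) + 3^3 + 3 + 1 = 112  −1 ⇒ G_1=111
G_1=111  [base 3] 3^(3 + 1) + 3^3 + 3  →[3↦4]→  4^(4 + 1) + 4^4 + 4 = 1284  −1 ⇒ G_2=1283
G_2=1283  [base 4] 4^(4 + 1) + 4^4 + 3  →[4↦5]→  5^(5 + 1) + 5^5 + 3 = 18753  −1 ⇒ G_3=18752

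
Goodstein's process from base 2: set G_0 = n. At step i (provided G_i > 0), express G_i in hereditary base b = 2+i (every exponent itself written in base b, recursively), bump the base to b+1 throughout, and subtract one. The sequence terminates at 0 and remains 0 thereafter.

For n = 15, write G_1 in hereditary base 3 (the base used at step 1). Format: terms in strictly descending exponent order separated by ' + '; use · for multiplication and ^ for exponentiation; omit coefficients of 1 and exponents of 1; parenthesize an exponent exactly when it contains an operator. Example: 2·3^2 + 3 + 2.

3^(3 + 1) + 3^3 + 3

(0) 15|_2 = 2^(2 + 1) + 2^2 + 2 + 1 ↦ 3^(3 + 1) + 3^3 + 3 + 1|_3 = 112 ⇒ 111
(1) 111|_3 = 3^(3 + 1) + 3^3 + 3 ↦ 4^(4 + 1) + 4^4 + 4|_4 = 1284 ⇒ 1283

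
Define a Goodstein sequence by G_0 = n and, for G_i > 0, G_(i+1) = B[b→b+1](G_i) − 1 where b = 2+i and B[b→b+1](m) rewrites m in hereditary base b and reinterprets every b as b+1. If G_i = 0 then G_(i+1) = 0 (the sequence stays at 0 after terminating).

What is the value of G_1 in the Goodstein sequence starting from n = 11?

[0] 11 ≡ 2^(2 + 1) + 2 + 1 (base 2). Lift 3: 85. −1: 84.
[1] 84 ≡ 3^(3 + 1) + 3 (base 3). Lift 4: 1028. −1: 1027.

84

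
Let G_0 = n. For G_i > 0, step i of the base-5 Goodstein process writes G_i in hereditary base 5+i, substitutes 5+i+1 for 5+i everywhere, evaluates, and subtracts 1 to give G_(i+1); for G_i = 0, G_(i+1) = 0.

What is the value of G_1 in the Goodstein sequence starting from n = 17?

19

(0) 17|_5 = 3·5 + 2 ↦ 3·6 + 2|_6 = 20 ⇒ 19
(1) 19|_6 = 3·6 + 1 ↦ 3·7 + 1|_7 = 22 ⇒ 21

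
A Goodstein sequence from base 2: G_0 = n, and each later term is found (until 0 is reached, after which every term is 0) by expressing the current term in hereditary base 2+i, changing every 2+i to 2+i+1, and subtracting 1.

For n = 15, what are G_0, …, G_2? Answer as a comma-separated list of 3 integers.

15, 111, 1283

G_0 = 15. HB_2(15) = 2^(2 + 1) + 2^2 + 2 + 1. Bump = 112. G_1 = 111.
G_1 = 111. HB_3(111) = 3^(3 + 1) + 3^3 + 3. Bump = 1284. G_2 = 1283.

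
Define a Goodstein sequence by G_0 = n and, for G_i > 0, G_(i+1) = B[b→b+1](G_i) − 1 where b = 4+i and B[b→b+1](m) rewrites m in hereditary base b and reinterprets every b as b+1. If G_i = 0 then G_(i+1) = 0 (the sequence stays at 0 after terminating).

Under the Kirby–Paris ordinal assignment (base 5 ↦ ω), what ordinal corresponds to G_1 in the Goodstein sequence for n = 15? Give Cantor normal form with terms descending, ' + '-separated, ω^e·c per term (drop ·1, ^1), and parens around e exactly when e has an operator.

base 4: 15 = 3·4 + 3; at 5: 3·5 + 3 = 18; next = 17
base 5: 17 = 3·5 + 2; at 6: 3·6 + 2 = 20; next = 19

ω·3 + 2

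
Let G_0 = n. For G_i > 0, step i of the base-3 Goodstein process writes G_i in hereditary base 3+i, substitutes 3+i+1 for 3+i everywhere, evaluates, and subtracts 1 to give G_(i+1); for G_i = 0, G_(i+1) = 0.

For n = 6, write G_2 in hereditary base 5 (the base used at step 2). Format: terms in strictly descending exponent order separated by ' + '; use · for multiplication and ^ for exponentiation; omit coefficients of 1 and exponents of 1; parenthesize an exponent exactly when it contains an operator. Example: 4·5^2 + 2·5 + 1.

5 + 2

G_0=6  [base 3] 2·3  →[3↦4]→  2·4 = 8  −1 ⇒ G_1=7
G_1=7  [base 4] 4 + 3  →[4↦5]→  5 + 3 = 8  −1 ⇒ G_2=7
G_2=7  [base 5] 5 + 2  →[5↦6]→  6 + 2 = 8  −1 ⇒ G_3=7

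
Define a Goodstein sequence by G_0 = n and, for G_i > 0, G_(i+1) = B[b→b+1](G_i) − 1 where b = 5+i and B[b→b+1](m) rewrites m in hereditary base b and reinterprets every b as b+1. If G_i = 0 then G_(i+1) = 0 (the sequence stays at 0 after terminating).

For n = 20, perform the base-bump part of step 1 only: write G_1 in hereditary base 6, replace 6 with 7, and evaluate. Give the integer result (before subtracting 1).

G_0=20  [base 5] 4·5  →[5↦6]→  4·6 = 24  −1 ⇒ G_1=23
G_1=23  [base 6] 3·6 + 5  →[6↦7]→  3·7 + 5 = 26  −1 ⇒ G_2=25

26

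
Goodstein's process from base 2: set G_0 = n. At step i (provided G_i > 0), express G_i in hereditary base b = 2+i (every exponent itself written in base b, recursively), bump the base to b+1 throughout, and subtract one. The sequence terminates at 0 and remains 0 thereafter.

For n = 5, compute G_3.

467

G_0 = 5. HB_2(5) = 2^2 + 1. Bump = 28. G_1 = 27.
G_1 = 27. HB_3(27) = 3^3. Bump = 256. G_2 = 255.
G_2 = 255. HB_4(255) = 3·4^3 + 3·4^2 + 3·4 + 3. Bump = 468. G_3 = 467.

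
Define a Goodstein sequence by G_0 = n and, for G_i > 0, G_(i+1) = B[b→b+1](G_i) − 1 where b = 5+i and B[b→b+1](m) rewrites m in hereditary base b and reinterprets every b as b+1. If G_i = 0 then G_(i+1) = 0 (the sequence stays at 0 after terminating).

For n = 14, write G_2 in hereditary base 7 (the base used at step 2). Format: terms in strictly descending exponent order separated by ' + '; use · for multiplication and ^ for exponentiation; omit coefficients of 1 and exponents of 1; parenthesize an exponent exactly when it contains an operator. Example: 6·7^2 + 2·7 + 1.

i=0: 14 = 2·5 + 4 (b=5); 5→6: 2·6 + 4 = 16; 16−1 = 15
i=1: 15 = 2·6 + 3 (b=6); 6→7: 2·7 + 3 = 17; 17−1 = 16

2·7 + 2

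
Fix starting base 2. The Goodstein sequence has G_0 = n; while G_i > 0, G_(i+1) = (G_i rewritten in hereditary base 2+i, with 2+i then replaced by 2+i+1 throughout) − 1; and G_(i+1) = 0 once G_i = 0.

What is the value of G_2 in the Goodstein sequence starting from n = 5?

255

base 2: 5 = 2^2 + 1; at 3: 3^3 + 1 = 28; next = 27
base 3: 27 = 3^3; at 4: 4^4 = 256; next = 255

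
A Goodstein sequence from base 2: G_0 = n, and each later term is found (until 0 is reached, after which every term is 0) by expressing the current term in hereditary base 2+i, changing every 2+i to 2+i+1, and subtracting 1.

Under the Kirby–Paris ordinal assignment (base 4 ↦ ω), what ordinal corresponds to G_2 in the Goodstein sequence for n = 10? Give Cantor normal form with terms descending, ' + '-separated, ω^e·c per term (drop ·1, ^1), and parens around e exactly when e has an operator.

ω^(ω + 1) + 1

(0) 10|_2 = 2^(2 + 1) + 2 ↦ 3^(3 + 1) + 3|_3 = 84 ⇒ 83
(1) 83|_3 = 3^(3 + 1) + 2 ↦ 4^(4 + 1) + 2|_4 = 1026 ⇒ 1025
(2) 1025|_4 = 4^(4 + 1) + 1 ↦ 5^(5 + 1) + 1|_5 = 15626 ⇒ 15625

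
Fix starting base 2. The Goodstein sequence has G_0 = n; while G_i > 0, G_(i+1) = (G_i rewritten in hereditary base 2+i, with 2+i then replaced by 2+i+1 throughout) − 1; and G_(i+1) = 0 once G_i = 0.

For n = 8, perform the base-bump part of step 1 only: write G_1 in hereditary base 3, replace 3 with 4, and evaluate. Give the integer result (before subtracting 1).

554

G_0=8  [base 2] 2^(2 + 1)  →[2↦3]→  3^(3 + 1) = 81  −1 ⇒ G_1=80
G_1=80  [base 3] 2·3^3 + 2·3^2 + 2·3 + 2  →[3↦4]→  2·4^4 + 2·4^2 + 2·4 + 2 = 554  −1 ⇒ G_2=553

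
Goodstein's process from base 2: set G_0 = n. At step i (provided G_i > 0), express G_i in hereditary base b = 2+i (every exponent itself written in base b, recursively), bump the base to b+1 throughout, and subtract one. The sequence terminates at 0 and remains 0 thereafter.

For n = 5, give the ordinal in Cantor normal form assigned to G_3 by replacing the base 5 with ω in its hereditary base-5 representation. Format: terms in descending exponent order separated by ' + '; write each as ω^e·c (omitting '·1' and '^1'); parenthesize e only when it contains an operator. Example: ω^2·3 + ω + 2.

ω^3·3 + ω^2·3 + ω·3 + 2

(0) 5|_2 = 2^2 + 1 ↦ 3^3 + 1|_3 = 28 ⇒ 27
(1) 27|_3 = 3^3 ↦ 4^4|_4 = 256 ⇒ 255
(2) 255|_4 = 3·4^3 + 3·4^2 + 3·4 + 3 ↦ 3·5^3 + 3·5^2 + 3·5 + 3|_5 = 468 ⇒ 467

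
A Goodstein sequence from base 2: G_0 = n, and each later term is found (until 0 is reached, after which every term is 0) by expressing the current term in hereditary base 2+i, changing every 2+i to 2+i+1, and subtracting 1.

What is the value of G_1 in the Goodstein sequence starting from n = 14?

14 —HB2→ 2^(2 + 1) + 2^2 + 2 —bump→ 3^(3 + 1) + 3^3 + 3 = 111 —(−1)→ 110
110 —HB3→ 3^(3 + 1) + 3^3 + 2 —bump→ 4^(4 + 1) + 4^4 + 2 = 1282 —(−1)→ 1281

110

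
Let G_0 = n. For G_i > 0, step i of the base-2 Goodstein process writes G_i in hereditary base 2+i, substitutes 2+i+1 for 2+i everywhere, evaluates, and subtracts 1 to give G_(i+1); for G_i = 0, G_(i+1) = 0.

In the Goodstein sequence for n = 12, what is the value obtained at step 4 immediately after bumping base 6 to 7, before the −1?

base 2: 12 = 2^(2 + 1) + 2^2; at 3: 3^(3 + 1) + 3^3 = 108; next = 107
base 3: 107 = 3^(3 + 1) + 2·3^2 + 2·3 + 2; at 4: 4^(4 + 1) + 2·4^2 + 2·4 + 2 = 1066; next = 1065
base 4: 1065 = 4^(4 + 1) + 2·4^2 + 2·4 + 1; at 5: 5^(5 + 1) + 2·5^2 + 2·5 + 1 = 15686; next = 15685
base 5: 15685 = 5^(5 + 1) + 2·5^2 + 2·5; at 6: 6^(6 + 1) + 2·6^2 + 2·6 = 280020; next = 280019
base 6: 280019 = 6^(6 + 1) + 2·6^2 + 6 + 5; at 7: 7^(7 + 1) + 2·7^2 + 7 + 5 = 5764911; next = 5764910

5764911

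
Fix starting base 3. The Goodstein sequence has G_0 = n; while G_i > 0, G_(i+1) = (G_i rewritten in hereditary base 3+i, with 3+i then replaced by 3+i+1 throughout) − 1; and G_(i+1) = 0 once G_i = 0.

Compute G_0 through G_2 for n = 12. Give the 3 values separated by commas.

i=0: 12 = 3^2 + 3 (b=3); 3→4: 4^2 + 4 = 20; 20−1 = 19
i=1: 19 = 4^2 + 3 (b=4); 4→5: 5^2 + 3 = 28; 28−1 = 27

12, 19, 27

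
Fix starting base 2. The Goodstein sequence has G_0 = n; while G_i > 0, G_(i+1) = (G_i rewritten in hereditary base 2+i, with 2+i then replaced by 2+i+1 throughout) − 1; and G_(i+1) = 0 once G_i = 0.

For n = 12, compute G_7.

3486784574

12 —HB2→ 2^(2 + 1) + 2^2 —bump→ 3^(3 + 1) + 3^3 = 108 —(−1)→ 107
107 —HB3→ 3^(3 + 1) + 2·3^2 + 2·3 + 2 —bump→ 4^(4 + 1) + 2·4^2 + 2·4 + 2 = 1066 —(−1)→ 1065
1065 —HB4→ 4^(4 + 1) + 2·4^2 + 2·4 + 1 —bump→ 5^(5 + 1) + 2·5^2 + 2·5 + 1 = 15686 —(−1)→ 15685
15685 —HB5→ 5^(5 + 1) + 2·5^2 + 2·5 —bump→ 6^(6 + 1) + 2·6^2 + 2·6 = 280020 —(−1)→ 280019
280019 —HB6→ 6^(6 + 1) + 2·6^2 + 6 + 5 —bump→ 7^(7 + 1) + 2·7^2 + 7 + 5 = 5764911 —(−1)→ 5764910
5764910 —HB7→ 7^(7 + 1) + 2·7^2 + 7 + 4 —bump→ 8^(8 + 1) + 2·8^2 + 8 + 4 = 134217868 —(−1)→ 134217867
134217867 —HB8→ 8^(8 + 1) + 2·8^2 + 8 + 3 —bump→ 9^(9 + 1) + 2·9^2 + 9 + 3 = 3486784575 —(−1)→ 3486784574
3486784574 —HB9→ 9^(9 + 1) + 2·9^2 + 9 + 2 —bump→ 10^(10 + 1) + 2·10^2 + 10 + 2 = 100000000212 —(−1)→ 100000000211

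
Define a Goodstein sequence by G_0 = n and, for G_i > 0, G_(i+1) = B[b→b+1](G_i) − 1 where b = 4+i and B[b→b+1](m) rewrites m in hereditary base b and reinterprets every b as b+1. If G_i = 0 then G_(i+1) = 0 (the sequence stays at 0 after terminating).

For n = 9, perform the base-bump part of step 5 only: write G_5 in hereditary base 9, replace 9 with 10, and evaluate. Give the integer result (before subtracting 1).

12

9 —HB4→ 2·4 + 1 —bump→ 2·5 + 1 = 11 —(−1)→ 10
10 —HB5→ 2·5 —bump→ 2·6 = 12 —(−1)→ 11
11 —HB6→ 6 + 5 —bump→ 7 + 5 = 12 —(−1)→ 11
11 —HB7→ 7 + 4 —bump→ 8 + 4 = 12 —(−1)→ 11
11 —HB8→ 8 + 3 —bump→ 9 + 3 = 12 —(−1)→ 11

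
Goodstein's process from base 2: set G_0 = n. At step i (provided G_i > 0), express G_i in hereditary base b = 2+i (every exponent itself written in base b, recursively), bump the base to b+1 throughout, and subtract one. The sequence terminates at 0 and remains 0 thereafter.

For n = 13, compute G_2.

[0] 13 ≡ 2^(2 + 1) + 2^2 + 1 (base 2). Lift 3: 109. −1: 108.
[1] 108 ≡ 3^(3 + 1) + 3^3 (base 3). Lift 4: 1280. −1: 1279.

1279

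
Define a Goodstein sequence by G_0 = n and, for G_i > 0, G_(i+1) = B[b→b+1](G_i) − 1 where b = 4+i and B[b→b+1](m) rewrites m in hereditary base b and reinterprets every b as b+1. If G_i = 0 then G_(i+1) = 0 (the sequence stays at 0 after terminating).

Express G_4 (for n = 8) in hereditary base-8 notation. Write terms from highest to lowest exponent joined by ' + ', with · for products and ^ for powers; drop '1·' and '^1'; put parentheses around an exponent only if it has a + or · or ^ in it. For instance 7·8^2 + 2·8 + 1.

8 + 1

[0] 8 ≡ 2·4 (base 4). Lift 5: 10. −1: 9.
[1] 9 ≡ 5 + 4 (base 5). Lift 6: 10. −1: 9.
[2] 9 ≡ 6 + 3 (base 6). Lift 7: 10. −1: 9.
[3] 9 ≡ 7 + 2 (base 7). Lift 8: 10. −1: 9.
[4] 9 ≡ 8 + 1 (base 8). Lift 9: 10. −1: 9.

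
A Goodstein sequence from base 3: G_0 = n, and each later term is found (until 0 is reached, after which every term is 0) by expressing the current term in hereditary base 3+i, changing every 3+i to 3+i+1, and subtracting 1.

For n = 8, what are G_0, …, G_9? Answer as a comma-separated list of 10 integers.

8, 9, 10, 11, 11, 11, 11, 11, 11, 11

G_0=8  [base 3] 2·3 + 2  →[3↦4]→  2·4 + 2 = 10  −1 ⇒ G_1=9
G_1=9  [base 4] 2·4 + 1  →[4↦5]→  2·5 + 1 = 11  −1 ⇒ G_2=10
G_2=10  [base 5] 2·5  →[5↦6]→  2·6 = 12  −1 ⇒ G_3=11
G_3=11  [base 6] 6 + 5  →[6↦7]→  7 + 5 = 12  −1 ⇒ G_4=11
G_4=11  [base 7] 7 + 4  →[7↦8]→  8 + 4 = 12  −1 ⇒ G_5=11
G_5=11  [base 8] 8 + 3  →[8↦9]→  9 + 3 = 12  −1 ⇒ G_6=11
G_6=11  [base 9] 9 + 2  →[9↦10]→  10 + 2 = 12  −1 ⇒ G_7=11
G_7=11  [base 10] 10 + 1  →[10↦11]→  11 + 1 = 12  −1 ⇒ G_8=11
G_8=11  [base 11] 11  →[11↦12]→  12 = 12  −1 ⇒ G_9=11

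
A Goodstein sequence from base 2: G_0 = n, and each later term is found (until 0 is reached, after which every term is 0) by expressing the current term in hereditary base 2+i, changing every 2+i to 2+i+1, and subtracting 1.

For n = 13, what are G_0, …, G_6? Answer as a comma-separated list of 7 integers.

13, 108, 1279, 16092, 280711, 5765998, 134219479

[0] 13 ≡ 2^(2 + 1) + 2^2 + 1 (base 2). Lift 3: 109. −1: 108.
[1] 108 ≡ 3^(3 + 1) + 3^3 (base 3). Lift 4: 1280. −1: 1279.
[2] 1279 ≡ 4^(4 + 1) + 3·4^3 + 3·4^2 + 3·4 + 3 (base 4). Lift 5: 16093. −1: 16092.
[3] 16092 ≡ 5^(5 + 1) + 3·5^3 + 3·5^2 + 3·5 + 2 (base 5). Lift 6: 280712. −1: 280711.
[4] 280711 ≡ 6^(6 + 1) + 3·6^3 + 3·6^2 + 3·6 + 1 (base 6). Lift 7: 5765999. −1: 5765998.
[5] 5765998 ≡ 7^(7 + 1) + 3·7^3 + 3·7^2 + 3·7 (base 7). Lift 8: 134219480. −1: 134219479.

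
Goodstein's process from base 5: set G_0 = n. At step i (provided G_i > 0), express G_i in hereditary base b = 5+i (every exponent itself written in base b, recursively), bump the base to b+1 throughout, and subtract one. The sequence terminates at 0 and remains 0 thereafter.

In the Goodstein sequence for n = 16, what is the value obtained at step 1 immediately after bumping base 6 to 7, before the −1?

step 0: 16 = 3·5 + 1; sub 6 for 5: 3·6 + 1; = 19; G_1 = 19−1 = 18
step 1: 18 = 3·6; sub 7 for 6: 3·7; = 21; G_2 = 21−1 = 20

21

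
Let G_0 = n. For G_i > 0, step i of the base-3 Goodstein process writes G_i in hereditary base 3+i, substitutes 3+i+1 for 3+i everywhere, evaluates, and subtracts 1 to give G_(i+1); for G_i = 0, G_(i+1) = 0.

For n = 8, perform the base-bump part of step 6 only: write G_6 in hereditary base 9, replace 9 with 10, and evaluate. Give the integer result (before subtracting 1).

12

i=0: 8 = 2·3 + 2 (b=3); 3→4: 2·4 + 2 = 10; 10−1 = 9
i=1: 9 = 2·4 + 1 (b=4); 4→5: 2·5 + 1 = 11; 11−1 = 10
i=2: 10 = 2·5 (b=5); 5→6: 2·6 = 12; 12−1 = 11
i=3: 11 = 6 + 5 (b=6); 6→7: 7 + 5 = 12; 12−1 = 11
i=4: 11 = 7 + 4 (b=7); 7→8: 8 + 4 = 12; 12−1 = 11
i=5: 11 = 8 + 3 (b=8); 8→9: 9 + 3 = 12; 12−1 = 11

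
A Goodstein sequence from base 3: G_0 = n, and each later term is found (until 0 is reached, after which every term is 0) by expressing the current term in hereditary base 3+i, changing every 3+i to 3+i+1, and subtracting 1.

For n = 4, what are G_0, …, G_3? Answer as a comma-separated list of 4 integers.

4, 4, 4, 3

[0] 4 ≡ 3 + 1 (base 3). Lift 4: 5. −1: 4.
[1] 4 ≡ 4 (base 4). Lift 5: 5. −1: 4.
[2] 4 ≡ 4 (base 5). Lift 6: 4. −1: 3.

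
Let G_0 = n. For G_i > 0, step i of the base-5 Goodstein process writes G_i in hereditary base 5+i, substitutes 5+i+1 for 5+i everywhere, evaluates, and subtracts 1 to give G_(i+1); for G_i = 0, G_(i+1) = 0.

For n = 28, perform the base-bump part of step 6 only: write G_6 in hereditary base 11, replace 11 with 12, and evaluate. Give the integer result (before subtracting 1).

102

[0] 28 ≡ 5^2 + 3 (base 5). Lift 6: 39. −1: 38.
[1] 38 ≡ 6^2 + 2 (base 6). Lift 7: 51. −1: 50.
[2] 50 ≡ 7^2 + 1 (base 7). Lift 8: 65. −1: 64.
[3] 64 ≡ 8^2 (base 8). Lift 9: 81. −1: 80.
[4] 80 ≡ 8·9 + 8 (base 9). Lift 10: 88. −1: 87.
[5] 87 ≡ 8·10 + 7 (base 10). Lift 11: 95. −1: 94.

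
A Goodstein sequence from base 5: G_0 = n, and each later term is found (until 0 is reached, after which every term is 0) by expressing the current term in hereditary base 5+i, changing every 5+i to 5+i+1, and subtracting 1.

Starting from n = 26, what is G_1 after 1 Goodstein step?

36

(0) 26|_5 = 5^2 + 1 ↦ 6^2 + 1|_6 = 37 ⇒ 36
(1) 36|_6 = 6^2 ↦ 7^2|_7 = 49 ⇒ 48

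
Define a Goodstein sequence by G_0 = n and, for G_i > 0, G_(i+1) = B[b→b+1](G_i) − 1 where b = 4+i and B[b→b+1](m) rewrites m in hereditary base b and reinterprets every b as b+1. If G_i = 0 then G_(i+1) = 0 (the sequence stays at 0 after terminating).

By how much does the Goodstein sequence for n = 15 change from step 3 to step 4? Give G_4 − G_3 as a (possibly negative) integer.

2

G_0=15  [base 4] 3·4 + 3  →[4↦5]→  3·5 + 3 = 18  −1 ⇒ G_1=17
G_1=17  [base 5] 3·5 + 2  →[5↦6]→  3·6 + 2 = 20  −1 ⇒ G_2=19
G_2=19  [base 6] 3·6 + 1  →[6↦7]→  3·7 + 1 = 22  −1 ⇒ G_3=21
G_3=21  [base 7] 3·7  →[7↦8]→  3·8 = 24  −1 ⇒ G_4=23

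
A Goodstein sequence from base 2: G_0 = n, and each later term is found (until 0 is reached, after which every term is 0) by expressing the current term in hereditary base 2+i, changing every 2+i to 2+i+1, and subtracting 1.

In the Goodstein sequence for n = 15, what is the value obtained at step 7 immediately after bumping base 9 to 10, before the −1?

i=0: 15 = 2^(2 + 1) + 2^2 + 2 + 1 (b=2); 2→3: 3^(3 + 1) + 3^3 + 3 + 1 = 112; 112−1 = 111
i=1: 111 = 3^(3 + 1) + 3^3 + 3 (b=3); 3→4: 4^(4 + 1) + 4^4 + 4 = 1284; 1284−1 = 1283
i=2: 1283 = 4^(4 + 1) + 4^4 + 3 (b=4); 4→5: 5^(5 + 1) + 5^5 + 3 = 18753; 18753−1 = 18752
i=3: 18752 = 5^(5 + 1) + 5^5 + 2 (b=5); 5→6: 6^(6 + 1) + 6^6 + 2 = 326594; 326594−1 = 326593
i=4: 326593 = 6^(6 + 1) + 6^6 + 1 (b=6); 6→7: 7^(7 + 1) + 7^7 + 1 = 6588345; 6588345−1 = 6588344
i=5: 6588344 = 7^(7 + 1) + 7^7 (b=7); 7→8: 8^(8 + 1) + 8^8 = 150994944; 150994944−1 = 150994943
i=6: 150994943 = 8^(8 + 1) + 7·8^7 + 7·8^6 + 7·8^5 + 7·8^4 + 7·8^3 + 7·8^2 + 7·8 + 7 (b=8); 8→9: 9^(9 + 1) + 7·9^7 + 7·9^6 + 7·9^5 + 7·9^4 + 7·9^3 + 7·9^2 + 7·9 + 7 = 3524450281; 3524450281−1 = 3524450280
i=7: 3524450280 = 9^(9 + 1) + 7·9^7 + 7·9^6 + 7·9^5 + 7·9^4 + 7·9^3 + 7·9^2 + 7·9 + 6 (b=9); 9→10: 10^(10 + 1) + 7·10^7 + 7·10^6 + 7·10^5 + 7·10^4 + 7·10^3 + 7·10^2 + 7·10 + 6 = 100077777776; 100077777776−1 = 100077777775

100077777776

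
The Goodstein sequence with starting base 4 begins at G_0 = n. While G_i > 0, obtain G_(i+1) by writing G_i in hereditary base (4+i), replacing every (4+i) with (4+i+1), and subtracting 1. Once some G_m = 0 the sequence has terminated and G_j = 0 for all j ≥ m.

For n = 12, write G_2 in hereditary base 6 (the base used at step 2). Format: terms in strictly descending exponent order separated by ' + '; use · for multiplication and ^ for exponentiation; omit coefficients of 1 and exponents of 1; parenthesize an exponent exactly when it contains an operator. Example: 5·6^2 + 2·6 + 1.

2·6 + 3

12 —HB4→ 3·4 —bump→ 3·5 = 15 —(−1)→ 14
14 —HB5→ 2·5 + 4 —bump→ 2·6 + 4 = 16 —(−1)→ 15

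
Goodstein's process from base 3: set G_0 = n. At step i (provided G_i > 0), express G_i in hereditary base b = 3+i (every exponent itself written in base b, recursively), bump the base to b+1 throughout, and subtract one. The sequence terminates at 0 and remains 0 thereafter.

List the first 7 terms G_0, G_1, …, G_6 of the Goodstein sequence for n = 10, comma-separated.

10, 16, 24, 27, 30, 33, 36

(0) 10|_3 = 3^2 + 1 ↦ 4^2 + 1|_4 = 17 ⇒ 16
(1) 16|_4 = 4^2 ↦ 5^2|_5 = 25 ⇒ 24
(2) 24|_5 = 4·5 + 4 ↦ 4·6 + 4|_6 = 28 ⇒ 27
(3) 27|_6 = 4·6 + 3 ↦ 4·7 + 3|_7 = 31 ⇒ 30
(4) 30|_7 = 4·7 + 2 ↦ 4·8 + 2|_8 = 34 ⇒ 33
(5) 33|_8 = 4·8 + 1 ↦ 4·9 + 1|_9 = 37 ⇒ 36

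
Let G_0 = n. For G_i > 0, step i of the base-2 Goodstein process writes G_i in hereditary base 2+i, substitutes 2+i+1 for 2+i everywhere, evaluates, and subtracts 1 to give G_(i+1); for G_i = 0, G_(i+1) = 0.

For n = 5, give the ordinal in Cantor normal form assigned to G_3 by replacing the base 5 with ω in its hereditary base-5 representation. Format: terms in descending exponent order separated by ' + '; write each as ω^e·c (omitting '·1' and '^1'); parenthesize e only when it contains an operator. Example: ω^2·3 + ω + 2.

step 0: 5 = 2^2 + 1; sub 3 for 2: 3^3 + 1; = 28; G_1 = 28−1 = 27
step 1: 27 = 3^3; sub 4 for 3: 4^4; = 256; G_2 = 256−1 = 255
step 2: 255 = 3·4^3 + 3·4^2 + 3·4 + 3; sub 5 for 4: 3·5^3 + 3·5^2 + 3·5 + 3; = 468; G_3 = 468−1 = 467
step 3: 467 = 3·5^3 + 3·5^2 + 3·5 + 2; sub 6 for 5: 3·6^3 + 3·6^2 + 3·6 + 2; = 776; G_4 = 776−1 = 775

ω^3·3 + ω^2·3 + ω·3 + 2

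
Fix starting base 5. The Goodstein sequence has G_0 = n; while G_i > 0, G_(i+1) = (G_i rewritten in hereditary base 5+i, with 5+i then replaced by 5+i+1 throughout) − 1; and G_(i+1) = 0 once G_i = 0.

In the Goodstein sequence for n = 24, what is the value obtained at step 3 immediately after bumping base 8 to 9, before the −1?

37

(0) 24|_5 = 4·5 + 4 ↦ 4·6 + 4|_6 = 28 ⇒ 27
(1) 27|_6 = 4·6 + 3 ↦ 4·7 + 3|_7 = 31 ⇒ 30
(2) 30|_7 = 4·7 + 2 ↦ 4·8 + 2|_8 = 34 ⇒ 33
(3) 33|_8 = 4·8 + 1 ↦ 4·9 + 1|_9 = 37 ⇒ 36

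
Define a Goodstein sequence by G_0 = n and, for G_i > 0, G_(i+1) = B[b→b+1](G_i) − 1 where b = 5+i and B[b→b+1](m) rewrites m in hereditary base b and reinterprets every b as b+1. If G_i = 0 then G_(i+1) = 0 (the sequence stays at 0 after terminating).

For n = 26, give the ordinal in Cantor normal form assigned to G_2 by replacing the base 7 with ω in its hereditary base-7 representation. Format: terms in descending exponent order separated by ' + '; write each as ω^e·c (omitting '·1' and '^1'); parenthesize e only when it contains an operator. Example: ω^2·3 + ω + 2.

ω·6 + 6

26 —HB5→ 5^2 + 1 —bump→ 6^2 + 1 = 37 —(−1)→ 36
36 —HB6→ 6^2 —bump→ 7^2 = 49 —(−1)→ 48
48 —HB7→ 6·7 + 6 —bump→ 6·8 + 6 = 54 —(−1)→ 53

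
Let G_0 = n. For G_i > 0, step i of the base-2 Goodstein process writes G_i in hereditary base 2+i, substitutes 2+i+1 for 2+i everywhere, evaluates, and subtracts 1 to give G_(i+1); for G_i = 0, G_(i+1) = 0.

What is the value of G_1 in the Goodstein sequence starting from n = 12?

107

12 —HB2→ 2^(2 + 1) + 2^2 —bump→ 3^(3 + 1) + 3^3 = 108 —(−1)→ 107
107 —HB3→ 3^(3 + 1) + 2·3^2 + 2·3 + 2 —bump→ 4^(4 + 1) + 2·4^2 + 2·4 + 2 = 1066 —(−1)→ 1065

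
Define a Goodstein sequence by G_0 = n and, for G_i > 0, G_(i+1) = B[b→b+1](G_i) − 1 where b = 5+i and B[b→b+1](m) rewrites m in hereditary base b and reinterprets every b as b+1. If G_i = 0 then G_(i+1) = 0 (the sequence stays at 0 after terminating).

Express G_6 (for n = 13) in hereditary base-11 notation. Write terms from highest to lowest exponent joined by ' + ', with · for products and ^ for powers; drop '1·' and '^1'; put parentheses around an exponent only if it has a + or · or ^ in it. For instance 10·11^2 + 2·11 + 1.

11 + 6

step 0: 13 = 2·5 + 3; sub 6 for 5: 2·6 + 3; = 15; G_1 = 15−1 = 14
step 1: 14 = 2·6 + 2; sub 7 for 6: 2·7 + 2; = 16; G_2 = 16−1 = 15
step 2: 15 = 2·7 + 1; sub 8 for 7: 2·8 + 1; = 17; G_3 = 17−1 = 16
step 3: 16 = 2·8; sub 9 for 8: 2·9; = 18; G_4 = 18−1 = 17
step 4: 17 = 9 + 8; sub 10 for 9: 10 + 8; = 18; G_5 = 18−1 = 17
step 5: 17 = 10 + 7; sub 11 for 10: 11 + 7; = 18; G_6 = 18−1 = 17
step 6: 17 = 11 + 6; sub 12 for 11: 12 + 6; = 18; G_7 = 18−1 = 17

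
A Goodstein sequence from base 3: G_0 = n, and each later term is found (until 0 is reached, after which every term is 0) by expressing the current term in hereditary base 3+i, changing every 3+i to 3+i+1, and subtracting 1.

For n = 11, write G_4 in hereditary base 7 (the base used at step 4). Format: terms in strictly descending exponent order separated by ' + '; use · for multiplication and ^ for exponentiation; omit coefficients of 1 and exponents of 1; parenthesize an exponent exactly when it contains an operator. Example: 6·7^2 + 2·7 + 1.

(0) 11|_3 = 3^2 + 2 ↦ 4^2 + 2|_4 = 18 ⇒ 17
(1) 17|_4 = 4^2 + 1 ↦ 5^2 + 1|_5 = 26 ⇒ 25
(2) 25|_5 = 5^2 ↦ 6^2|_6 = 36 ⇒ 35
(3) 35|_6 = 5·6 + 5 ↦ 5·7 + 5|_7 = 40 ⇒ 39

5·7 + 4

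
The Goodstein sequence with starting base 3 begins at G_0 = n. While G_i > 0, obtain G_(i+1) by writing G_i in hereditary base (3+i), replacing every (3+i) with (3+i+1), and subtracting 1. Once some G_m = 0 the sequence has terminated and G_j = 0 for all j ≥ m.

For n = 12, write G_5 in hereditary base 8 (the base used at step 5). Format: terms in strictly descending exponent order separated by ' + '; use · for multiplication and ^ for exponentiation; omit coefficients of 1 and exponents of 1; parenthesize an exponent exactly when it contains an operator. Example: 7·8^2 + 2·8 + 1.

7·8 + 7

12 —HB3→ 3^2 + 3 —bump→ 4^2 + 4 = 20 —(−1)→ 19
19 —HB4→ 4^2 + 3 —bump→ 5^2 + 3 = 28 —(−1)→ 27
27 —HB5→ 5^2 + 2 —bump→ 6^2 + 2 = 38 —(−1)→ 37
37 —HB6→ 6^2 + 1 —bump→ 7^2 + 1 = 50 —(−1)→ 49
49 —HB7→ 7^2 —bump→ 8^2 = 64 —(−1)→ 63
63 —HB8→ 7·8 + 7 —bump→ 7·9 + 7 = 70 —(−1)→ 69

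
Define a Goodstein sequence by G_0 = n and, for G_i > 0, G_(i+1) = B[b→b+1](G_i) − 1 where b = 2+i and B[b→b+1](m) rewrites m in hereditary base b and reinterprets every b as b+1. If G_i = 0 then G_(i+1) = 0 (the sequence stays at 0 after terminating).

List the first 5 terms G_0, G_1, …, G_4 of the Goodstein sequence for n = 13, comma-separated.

13, 108, 1279, 16092, 280711

base 2: 13 = 2^(2 + 1) + 2^2 + 1; at 3: 3^(3 + 1) + 3^3 + 1 = 109; next = 108
base 3: 108 = 3^(3 + 1) + 3^3; at 4: 4^(4 + 1) + 4^4 = 1280; next = 1279
base 4: 1279 = 4^(4 + 1) + 3·4^3 + 3·4^2 + 3·4 + 3; at 5: 5^(5 + 1) + 3·5^3 + 3·5^2 + 3·5 + 3 = 16093; next = 16092
base 5: 16092 = 5^(5 + 1) + 3·5^3 + 3·5^2 + 3·5 + 2; at 6: 6^(6 + 1) + 3·6^3 + 3·6^2 + 3·6 + 2 = 280712; next = 280711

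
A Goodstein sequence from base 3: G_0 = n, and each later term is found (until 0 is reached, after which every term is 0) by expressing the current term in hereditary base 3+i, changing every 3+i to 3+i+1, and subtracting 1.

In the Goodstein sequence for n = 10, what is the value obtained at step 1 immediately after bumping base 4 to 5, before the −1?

G_0 = 10. HB_3(10) = 3^2 + 1. Bump = 17. G_1 = 16.
G_1 = 16. HB_4(16) = 4^2. Bump = 25. G_2 = 24.

25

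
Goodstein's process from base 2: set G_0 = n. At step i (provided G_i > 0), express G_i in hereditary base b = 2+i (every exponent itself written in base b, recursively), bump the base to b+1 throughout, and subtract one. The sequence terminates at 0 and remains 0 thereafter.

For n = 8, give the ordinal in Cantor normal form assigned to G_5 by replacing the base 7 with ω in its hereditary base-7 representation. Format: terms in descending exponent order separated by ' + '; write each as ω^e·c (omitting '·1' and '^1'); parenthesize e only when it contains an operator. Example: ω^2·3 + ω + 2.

step 0: 8 = 2^(2 + 1); sub 3 for 2: 3^(3 + 1); = 81; G_1 = 81−1 = 80
step 1: 80 = 2·3^3 + 2·3^2 + 2·3 + 2; sub 4 for 3: 2·4^4 + 2·4^2 + 2·4 + 2; = 554; G_2 = 554−1 = 553
step 2: 553 = 2·4^4 + 2·4^2 + 2·4 + 1; sub 5 for 4: 2·5^5 + 2·5^2 + 2·5 + 1; = 6311; G_3 = 6311−1 = 6310
step 3: 6310 = 2·5^5 + 2·5^2 + 2·5; sub 6 for 5: 2·6^6 + 2·6^2 + 2·6; = 93396; G_4 = 93396−1 = 93395
step 4: 93395 = 2·6^6 + 2·6^2 + 6 + 5; sub 7 for 6: 2·7^7 + 2·7^2 + 7 + 5; = 1647196; G_5 = 1647196−1 = 1647195

ω^ω·2 + ω^2·2 + ω + 4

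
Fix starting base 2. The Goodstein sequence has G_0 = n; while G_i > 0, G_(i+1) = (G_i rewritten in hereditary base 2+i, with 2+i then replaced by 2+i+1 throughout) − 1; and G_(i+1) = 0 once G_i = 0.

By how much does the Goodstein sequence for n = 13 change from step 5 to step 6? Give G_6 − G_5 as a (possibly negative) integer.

[0] 13 ≡ 2^(2 + 1) + 2^2 + 1 (base 2). Lift 3: 109. −1: 108.
[1] 108 ≡ 3^(3 + 1) + 3^3 (base 3). Lift 4: 1280. −1: 1279.
[2] 1279 ≡ 4^(4 + 1) + 3·4^3 + 3·4^2 + 3·4 + 3 (base 4). Lift 5: 16093. −1: 16092.
[3] 16092 ≡ 5^(5 + 1) + 3·5^3 + 3·5^2 + 3·5 + 2 (base 5). Lift 6: 280712. −1: 280711.
[4] 280711 ≡ 6^(6 + 1) + 3·6^3 + 3·6^2 + 3·6 + 1 (base 6). Lift 7: 5765999. −1: 5765998.
[5] 5765998 ≡ 7^(7 + 1) + 3·7^3 + 3·7^2 + 3·7 (base 7). Lift 8: 134219480. −1: 134219479.

128453481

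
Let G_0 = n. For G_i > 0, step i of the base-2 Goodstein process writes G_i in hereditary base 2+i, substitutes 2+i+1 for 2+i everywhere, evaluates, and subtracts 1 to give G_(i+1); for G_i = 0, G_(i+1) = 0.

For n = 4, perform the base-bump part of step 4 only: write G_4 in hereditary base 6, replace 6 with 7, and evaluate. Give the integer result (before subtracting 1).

110

i=0: 4 = 2^2 (b=2); 2→3: 3^3 = 27; 27−1 = 26
i=1: 26 = 2·3^2 + 2·3 + 2 (b=3); 3→4: 2·4^2 + 2·4 + 2 = 42; 42−1 = 41
i=2: 41 = 2·4^2 + 2·4 + 1 (b=4); 4→5: 2·5^2 + 2·5 + 1 = 61; 61−1 = 60
i=3: 60 = 2·5^2 + 2·5 (b=5); 5→6: 2·6^2 + 2·6 = 84; 84−1 = 83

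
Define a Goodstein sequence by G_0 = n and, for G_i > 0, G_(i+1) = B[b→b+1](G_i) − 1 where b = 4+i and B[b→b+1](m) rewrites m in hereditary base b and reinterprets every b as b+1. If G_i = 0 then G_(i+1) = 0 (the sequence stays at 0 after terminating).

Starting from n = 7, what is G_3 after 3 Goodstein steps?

(0) 7|_4 = 4 + 3 ↦ 5 + 3|_5 = 8 ⇒ 7
(1) 7|_5 = 5 + 2 ↦ 6 + 2|_6 = 8 ⇒ 7
(2) 7|_6 = 6 + 1 ↦ 7 + 1|_7 = 8 ⇒ 7
(3) 7|_7 = 7 ↦ 8|_8 = 8 ⇒ 7

7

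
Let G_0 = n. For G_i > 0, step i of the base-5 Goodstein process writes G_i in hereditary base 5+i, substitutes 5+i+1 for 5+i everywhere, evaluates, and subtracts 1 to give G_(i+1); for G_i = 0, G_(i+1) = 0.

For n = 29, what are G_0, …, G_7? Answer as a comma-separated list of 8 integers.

29, 39, 51, 65, 81, 99, 107, 115

G_0=29  [base 5] 5^2 + 4  →[5↦6]→  6^2 + 4 = 40  −1 ⇒ G_1=39
G_1=39  [base 6] 6^2 + 3  →[6↦7]→  7^2 + 3 = 52  −1 ⇒ G_2=51
G_2=51  [base 7] 7^2 + 2  →[7↦8]→  8^2 + 2 = 66  −1 ⇒ G_3=65
G_3=65  [base 8] 8^2 + 1  →[8↦9]→  9^2 + 1 = 82  −1 ⇒ G_4=81
G_4=81  [base 9] 9^2  →[9↦10]→  10^2 = 100  −1 ⇒ G_5=99
G_5=99  [base 10] 9·10 + 9  →[10↦11]→  9·11 + 9 = 108  −1 ⇒ G_6=107
G_6=107  [base 11] 9·11 + 8  →[11↦12]→  9·12 + 8 = 116  −1 ⇒ G_7=115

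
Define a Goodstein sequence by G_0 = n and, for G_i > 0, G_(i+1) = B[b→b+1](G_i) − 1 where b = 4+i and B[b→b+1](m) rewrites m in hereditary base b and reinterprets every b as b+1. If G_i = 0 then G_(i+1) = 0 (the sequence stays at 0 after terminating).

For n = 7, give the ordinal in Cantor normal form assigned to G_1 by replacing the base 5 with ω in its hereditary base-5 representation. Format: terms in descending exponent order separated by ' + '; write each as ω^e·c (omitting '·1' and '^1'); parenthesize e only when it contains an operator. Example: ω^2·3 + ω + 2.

G_0=7  [base 4] 4 + 3  →[4↦5]→  5 + 3 = 8  −1 ⇒ G_1=7
G_1=7  [base 5] 5 + 2  →[5↦6]→  6 + 2 = 8  −1 ⇒ G_2=7

ω + 2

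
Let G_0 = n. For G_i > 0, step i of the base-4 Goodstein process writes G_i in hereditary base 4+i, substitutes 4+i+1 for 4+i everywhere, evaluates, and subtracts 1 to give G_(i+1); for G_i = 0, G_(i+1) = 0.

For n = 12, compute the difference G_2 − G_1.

1

i=0: 12 = 3·4 (b=4); 4→5: 3·5 = 15; 15−1 = 14
i=1: 14 = 2·5 + 4 (b=5); 5→6: 2·6 + 4 = 16; 16−1 = 15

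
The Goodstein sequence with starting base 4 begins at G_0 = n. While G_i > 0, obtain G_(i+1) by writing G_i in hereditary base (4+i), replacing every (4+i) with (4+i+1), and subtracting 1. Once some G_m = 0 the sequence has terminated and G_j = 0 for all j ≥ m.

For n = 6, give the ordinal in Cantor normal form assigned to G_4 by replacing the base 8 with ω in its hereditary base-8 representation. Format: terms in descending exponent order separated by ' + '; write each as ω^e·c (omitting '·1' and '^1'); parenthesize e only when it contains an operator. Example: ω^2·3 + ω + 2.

(0) 6|_4 = 4 + 2 ↦ 5 + 2|_5 = 7 ⇒ 6
(1) 6|_5 = 5 + 1 ↦ 6 + 1|_6 = 7 ⇒ 6
(2) 6|_6 = 6 ↦ 7|_7 = 7 ⇒ 6
(3) 6|_7 = 6 ↦ 6|_8 = 6 ⇒ 5

5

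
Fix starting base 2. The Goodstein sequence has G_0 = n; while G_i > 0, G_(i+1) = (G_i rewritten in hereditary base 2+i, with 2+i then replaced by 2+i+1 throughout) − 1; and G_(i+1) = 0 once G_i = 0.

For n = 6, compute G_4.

46655

step 0: 6 = 2^2 + 2; sub 3 for 2: 3^3 + 3; = 30; G_1 = 30−1 = 29
step 1: 29 = 3^3 + 2; sub 4 for 3: 4^4 + 2; = 258; G_2 = 258−1 = 257
step 2: 257 = 4^4 + 1; sub 5 for 4: 5^5 + 1; = 3126; G_3 = 3126−1 = 3125
step 3: 3125 = 5^5; sub 6 for 5: 6^6; = 46656; G_4 = 46656−1 = 46655
step 4: 46655 = 5·6^5 + 5·6^4 + 5·6^3 + 5·6^2 + 5·6 + 5; sub 7 for 6: 5·7^5 + 5·7^4 + 5·7^3 + 5·7^2 + 5·7 + 5; = 98040; G_5 = 98040−1 = 98039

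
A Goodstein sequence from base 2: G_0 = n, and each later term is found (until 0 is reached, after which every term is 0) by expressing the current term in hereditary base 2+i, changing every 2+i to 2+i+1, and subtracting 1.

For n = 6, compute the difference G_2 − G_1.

G_0=6  [base 2] 2^2 + 2  →[2↦3]→  3^3 + 3 = 30  −1 ⇒ G_1=29
G_1=29  [base 3] 3^3 + 2  →[3↦4]→  4^4 + 2 = 258  −1 ⇒ G_2=257

228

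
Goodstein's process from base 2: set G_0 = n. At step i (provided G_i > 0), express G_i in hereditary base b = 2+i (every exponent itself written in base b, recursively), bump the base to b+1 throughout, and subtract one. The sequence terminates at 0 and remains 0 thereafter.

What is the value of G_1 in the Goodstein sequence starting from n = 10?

(0) 10|_2 = 2^(2 + 1) + 2 ↦ 3^(3 + 1) + 3|_3 = 84 ⇒ 83
(1) 83|_3 = 3^(3 + 1) + 2 ↦ 4^(4 + 1) + 2|_4 = 1026 ⇒ 1025

83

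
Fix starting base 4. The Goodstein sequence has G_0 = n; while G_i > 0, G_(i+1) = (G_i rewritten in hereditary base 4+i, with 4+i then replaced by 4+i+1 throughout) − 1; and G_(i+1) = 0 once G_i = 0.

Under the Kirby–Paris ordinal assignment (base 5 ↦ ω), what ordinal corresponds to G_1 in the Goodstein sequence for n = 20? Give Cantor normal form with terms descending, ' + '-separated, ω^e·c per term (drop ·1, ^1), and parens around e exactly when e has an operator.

G_0 = 20. HB_4(20) = 4^2 + 4. Bump = 30. G_1 = 29.
G_1 = 29. HB_5(29) = 5^2 + 4. Bump = 40. G_2 = 39.

ω^2 + 4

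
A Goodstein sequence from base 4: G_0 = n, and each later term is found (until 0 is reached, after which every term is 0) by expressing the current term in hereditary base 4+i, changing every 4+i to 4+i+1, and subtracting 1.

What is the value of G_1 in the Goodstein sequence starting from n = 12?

14

i=0: 12 = 3·4 (b=4); 4→5: 3·5 = 15; 15−1 = 14
i=1: 14 = 2·5 + 4 (b=5); 5→6: 2·6 + 4 = 16; 16−1 = 15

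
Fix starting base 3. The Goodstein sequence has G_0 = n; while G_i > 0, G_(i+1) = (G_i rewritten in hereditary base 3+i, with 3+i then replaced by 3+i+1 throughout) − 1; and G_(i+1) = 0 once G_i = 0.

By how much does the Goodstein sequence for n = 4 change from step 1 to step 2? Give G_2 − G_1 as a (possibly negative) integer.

0

G_0 = 4. HB_3(4) = 3 + 1. Bump = 5. G_1 = 4.
G_1 = 4. HB_4(4) = 4. Bump = 5. G_2 = 4.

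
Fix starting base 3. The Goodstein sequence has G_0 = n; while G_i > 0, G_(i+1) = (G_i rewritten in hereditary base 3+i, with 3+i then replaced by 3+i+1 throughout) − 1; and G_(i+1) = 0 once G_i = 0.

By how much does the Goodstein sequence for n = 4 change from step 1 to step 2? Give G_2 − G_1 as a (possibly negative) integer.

step 0: 4 = 3 + 1; sub 4 for 3: 4 + 1; = 5; G_1 = 5−1 = 4
step 1: 4 = 4; sub 5 for 4: 5; = 5; G_2 = 5−1 = 4

0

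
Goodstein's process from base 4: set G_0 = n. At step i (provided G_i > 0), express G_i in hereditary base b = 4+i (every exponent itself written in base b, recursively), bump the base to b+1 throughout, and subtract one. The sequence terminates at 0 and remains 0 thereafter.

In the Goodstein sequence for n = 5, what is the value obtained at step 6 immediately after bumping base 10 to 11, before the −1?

1

i=0: 5 = 4 + 1 (b=4); 4→5: 5 + 1 = 6; 6−1 = 5
i=1: 5 = 5 (b=5); 5→6: 6 = 6; 6−1 = 5
i=2: 5 = 5 (b=6); 6→7: 5 = 5; 5−1 = 4
i=3: 4 = 4 (b=7); 7→8: 4 = 4; 4−1 = 3
i=4: 3 = 3 (b=8); 8→9: 3 = 3; 3−1 = 2
i=5: 2 = 2 (b=9); 9→10: 2 = 2; 2−1 = 1
i=6: 1 = 1 (b=10); 10→11: 1 = 1; 1−1 = 0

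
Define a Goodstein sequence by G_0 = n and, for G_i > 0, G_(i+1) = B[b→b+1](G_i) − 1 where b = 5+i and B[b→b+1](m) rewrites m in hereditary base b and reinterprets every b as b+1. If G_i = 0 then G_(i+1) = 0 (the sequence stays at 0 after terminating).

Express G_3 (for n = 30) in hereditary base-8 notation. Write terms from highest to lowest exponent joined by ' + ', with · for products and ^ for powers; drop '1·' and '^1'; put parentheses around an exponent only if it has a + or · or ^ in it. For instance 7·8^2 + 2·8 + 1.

8^2 + 3

30 —HB5→ 5^2 + 5 —bump→ 6^2 + 6 = 42 —(−1)→ 41
41 —HB6→ 6^2 + 5 —bump→ 7^2 + 5 = 54 —(−1)→ 53
53 —HB7→ 7^2 + 4 —bump→ 8^2 + 4 = 68 —(−1)→ 67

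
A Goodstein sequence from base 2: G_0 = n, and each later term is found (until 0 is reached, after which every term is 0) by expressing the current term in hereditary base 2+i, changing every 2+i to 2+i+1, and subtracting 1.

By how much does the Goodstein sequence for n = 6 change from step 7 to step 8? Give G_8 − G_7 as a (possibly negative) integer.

6 —HB2→ 2^2 + 2 —bump→ 3^3 + 3 = 30 —(−1)→ 29
29 —HB3→ 3^3 + 2 —bump→ 4^4 + 2 = 258 —(−1)→ 257
257 —HB4→ 4^4 + 1 —bump→ 5^5 + 1 = 3126 —(−1)→ 3125
3125 —HB5→ 5^5 —bump→ 6^6 = 46656 —(−1)→ 46655
46655 —HB6→ 5·6^5 + 5·6^4 + 5·6^3 + 5·6^2 + 5·6 + 5 —bump→ 5·7^5 + 5·7^4 + 5·7^3 + 5·7^2 + 5·7 + 5 = 98040 —(−1)→ 98039
98039 —HB7→ 5·7^5 + 5·7^4 + 5·7^3 + 5·7^2 + 5·7 + 4 —bump→ 5·8^5 + 5·8^4 + 5·8^3 + 5·8^2 + 5·8 + 4 = 187244 —(−1)→ 187243
187243 —HB8→ 5·8^5 + 5·8^4 + 5·8^3 + 5·8^2 + 5·8 + 3 —bump→ 5·9^5 + 5·9^4 + 5·9^3 + 5·9^2 + 5·9 + 3 = 332148 —(−1)→ 332147
332147 —HB9→ 5·9^5 + 5·9^4 + 5·9^3 + 5·9^2 + 5·9 + 2 —bump→ 5·10^5 + 5·10^4 + 5·10^3 + 5·10^2 + 5·10 + 2 = 555552 —(−1)→ 555551

223404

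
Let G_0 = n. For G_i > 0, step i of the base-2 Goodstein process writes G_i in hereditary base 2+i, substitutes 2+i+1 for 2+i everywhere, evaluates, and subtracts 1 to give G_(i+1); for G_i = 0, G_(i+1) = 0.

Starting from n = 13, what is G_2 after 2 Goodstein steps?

1279

i=0: 13 = 2^(2 + 1) + 2^2 + 1 (b=2); 2→3: 3^(3 + 1) + 3^3 + 1 = 109; 109−1 = 108
i=1: 108 = 3^(3 + 1) + 3^3 (b=3); 3→4: 4^(4 + 1) + 4^4 = 1280; 1280−1 = 1279
i=2: 1279 = 4^(4 + 1) + 3·4^3 + 3·4^2 + 3·4 + 3 (b=4); 4→5: 5^(5 + 1) + 3·5^3 + 3·5^2 + 3·5 + 3 = 16093; 16093−1 = 16092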